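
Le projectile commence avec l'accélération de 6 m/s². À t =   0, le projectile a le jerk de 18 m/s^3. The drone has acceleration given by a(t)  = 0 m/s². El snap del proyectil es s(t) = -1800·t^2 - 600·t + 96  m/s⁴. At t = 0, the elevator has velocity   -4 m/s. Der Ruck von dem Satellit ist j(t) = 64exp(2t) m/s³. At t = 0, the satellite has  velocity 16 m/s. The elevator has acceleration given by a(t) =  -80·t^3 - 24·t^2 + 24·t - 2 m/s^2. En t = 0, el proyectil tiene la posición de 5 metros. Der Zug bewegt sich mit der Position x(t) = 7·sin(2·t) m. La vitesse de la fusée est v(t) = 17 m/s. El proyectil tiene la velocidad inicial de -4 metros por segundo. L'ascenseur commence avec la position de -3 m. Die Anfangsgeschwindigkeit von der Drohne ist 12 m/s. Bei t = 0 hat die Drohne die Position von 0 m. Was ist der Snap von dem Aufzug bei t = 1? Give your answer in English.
Starting from acceleration a(t) = -80·t^3 - 24·t^2 + 24·t - 2, we take 2 derivatives. Differentiating acceleration, we get jerk: j(t) = -240·t^2 - 48·t + 24. Taking d/dt of j(t), we find s(t) = -480·t - 48. From the given snap equation s(t) = -480·t - 48, we substitute t = 1 to get s = -528.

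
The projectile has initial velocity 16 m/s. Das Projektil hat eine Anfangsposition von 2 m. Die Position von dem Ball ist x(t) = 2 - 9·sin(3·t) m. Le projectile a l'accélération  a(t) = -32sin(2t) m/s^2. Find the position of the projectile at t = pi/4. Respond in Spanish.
Partiendo de la aceleración a(t) = -32·sin(2·t), tomamos 2 integrales. La integral de la aceleración es la velocidad. Usando v(0) = 16, obtenemos v(t) = 16·cos(2·t). La integral de la velocidad, con x(0) = 2, da la posición: x(t) = 8·sin(2·t) + 2. De la ecuación de la posición x(t) = 8·sin(2·t) + 2, sustituimos t = pi/4 para obtener x = 10.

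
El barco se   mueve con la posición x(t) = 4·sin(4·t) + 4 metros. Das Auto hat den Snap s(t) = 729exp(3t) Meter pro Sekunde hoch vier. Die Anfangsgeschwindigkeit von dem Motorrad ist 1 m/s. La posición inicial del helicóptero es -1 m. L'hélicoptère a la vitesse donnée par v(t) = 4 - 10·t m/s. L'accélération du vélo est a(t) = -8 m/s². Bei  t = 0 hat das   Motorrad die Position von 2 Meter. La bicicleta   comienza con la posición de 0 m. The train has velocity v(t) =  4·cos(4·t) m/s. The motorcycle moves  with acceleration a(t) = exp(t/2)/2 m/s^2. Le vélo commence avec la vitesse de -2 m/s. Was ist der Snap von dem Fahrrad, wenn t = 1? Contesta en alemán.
Wir müssen unsere Gleichung für die Beschleunigung a(t) = -8 2-mal ableiten. Mit d/dt von a(t) finden wir j(t) = 0. Mit d/dt von j(t) finden wir s(t) = 0. Mit s(t) = 0 und Einsetzen von t = 1, finden wir s = 0.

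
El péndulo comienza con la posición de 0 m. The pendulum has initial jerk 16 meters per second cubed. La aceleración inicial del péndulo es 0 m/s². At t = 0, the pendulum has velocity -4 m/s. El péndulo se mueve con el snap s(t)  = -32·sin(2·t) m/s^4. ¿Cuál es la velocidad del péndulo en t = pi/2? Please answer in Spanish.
Partiendo del snap s(t) = -32·sin(2·t), tomamos 3 integrales. Tomando ∫s(t)dt y aplicando j(0) = 16, encontramos j(t) = 16·cos(2·t). Tomando ∫j(t)dt y aplicando a(0) = 0, encontramos a(t) = 8·sin(2·t). Tomando ∫a(t)dt y aplicando v(0) = -4, encontramos v(t) = -4·cos(2·t). Tenemos la velocidad v(t) = -4·cos(2·t). Sustituyendo t = pi/2: v(pi/2) = 4.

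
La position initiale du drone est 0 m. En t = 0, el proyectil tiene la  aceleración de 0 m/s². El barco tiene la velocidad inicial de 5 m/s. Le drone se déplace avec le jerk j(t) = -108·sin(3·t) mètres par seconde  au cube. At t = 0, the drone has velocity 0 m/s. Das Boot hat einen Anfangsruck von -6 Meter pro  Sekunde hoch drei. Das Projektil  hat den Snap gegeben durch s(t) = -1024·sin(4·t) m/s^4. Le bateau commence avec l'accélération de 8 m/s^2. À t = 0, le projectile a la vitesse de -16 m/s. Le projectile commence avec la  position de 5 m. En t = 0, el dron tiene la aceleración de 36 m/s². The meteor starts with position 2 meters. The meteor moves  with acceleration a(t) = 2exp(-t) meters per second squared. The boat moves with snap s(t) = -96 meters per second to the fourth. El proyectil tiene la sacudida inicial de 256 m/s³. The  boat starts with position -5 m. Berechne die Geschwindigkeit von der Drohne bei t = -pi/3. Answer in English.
Starting from jerk j(t) = -108·sin(3·t), we take 2 antiderivatives. The antiderivative of jerk, with a(0) = 36, gives acceleration: a(t) = 36·cos(3·t). Taking ∫a(t)dt and applying v(0) = 0, we find v(t) = 12·sin(3·t). We have velocity v(t) = 12·sin(3·t). Substituting t = -pi/3: v(-pi/3) = 0.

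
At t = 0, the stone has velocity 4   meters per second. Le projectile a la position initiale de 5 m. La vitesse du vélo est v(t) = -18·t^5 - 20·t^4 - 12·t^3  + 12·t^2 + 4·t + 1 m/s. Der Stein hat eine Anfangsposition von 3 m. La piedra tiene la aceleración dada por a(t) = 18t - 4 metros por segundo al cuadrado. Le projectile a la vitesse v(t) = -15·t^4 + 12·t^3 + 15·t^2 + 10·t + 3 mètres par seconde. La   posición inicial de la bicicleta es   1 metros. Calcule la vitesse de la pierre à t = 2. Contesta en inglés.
Starting from acceleration a(t) = 18·t - 4, we take 1 integral. The antiderivative of acceleration is velocity. Using v(0) = 4, we get v(t) = 9·t^2 - 4·t + 4. From the given velocity equation v(t) = 9·t^2 - 4·t + 4, we substitute t = 2 to get v = 32.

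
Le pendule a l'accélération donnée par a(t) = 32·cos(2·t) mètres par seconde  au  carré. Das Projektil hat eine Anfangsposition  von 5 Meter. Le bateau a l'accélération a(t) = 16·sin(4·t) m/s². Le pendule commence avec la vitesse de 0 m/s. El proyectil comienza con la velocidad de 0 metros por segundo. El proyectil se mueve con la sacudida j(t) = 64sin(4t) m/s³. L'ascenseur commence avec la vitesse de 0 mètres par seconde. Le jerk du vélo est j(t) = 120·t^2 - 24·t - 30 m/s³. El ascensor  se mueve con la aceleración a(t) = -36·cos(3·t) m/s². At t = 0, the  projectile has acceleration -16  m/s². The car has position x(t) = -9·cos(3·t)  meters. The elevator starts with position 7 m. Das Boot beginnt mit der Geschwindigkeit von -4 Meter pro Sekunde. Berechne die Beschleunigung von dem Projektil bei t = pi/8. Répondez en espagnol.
Debemos encontrar la integral de nuestra ecuación de la sacudida j(t) = 64·sin(4·t) 1 vez. Integrando la sacudida y usando la condición inicial a(0) = -16, obtenemos a(t) = -16·cos(4·t). Tenemos la aceleración a(t) = -16·cos(4·t). Sustituyendo t = pi/8: a(pi/8) = 0.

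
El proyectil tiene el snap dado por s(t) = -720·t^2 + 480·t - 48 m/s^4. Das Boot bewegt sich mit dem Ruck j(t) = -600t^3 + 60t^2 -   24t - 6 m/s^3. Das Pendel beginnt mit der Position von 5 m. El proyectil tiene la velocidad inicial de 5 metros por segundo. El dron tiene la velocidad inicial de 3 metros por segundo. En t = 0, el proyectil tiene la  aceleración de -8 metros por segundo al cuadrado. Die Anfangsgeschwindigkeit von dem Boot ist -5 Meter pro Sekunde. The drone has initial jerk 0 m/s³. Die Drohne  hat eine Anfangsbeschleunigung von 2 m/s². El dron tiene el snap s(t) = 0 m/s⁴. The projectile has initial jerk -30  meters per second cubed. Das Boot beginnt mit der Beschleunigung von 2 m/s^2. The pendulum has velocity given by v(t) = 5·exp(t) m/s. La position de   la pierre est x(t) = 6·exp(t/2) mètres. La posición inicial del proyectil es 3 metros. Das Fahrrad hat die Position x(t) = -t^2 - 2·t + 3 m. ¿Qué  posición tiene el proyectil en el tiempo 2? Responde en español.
Para resolver esto, necesitamos tomar 4 integrales de nuestra ecuación del snap s(t) = -720·t^2 + 480·t - 48. Integrando el snap y usando la condición inicial j(0) = -30, obtenemos j(t) = -240·t^3 + 240·t^2 - 48·t - 30. La integral de la sacudida es la aceleración. Usando a(0) = -8, obtenemos a(t) = -60·t^4 + 80·t^3 - 24·t^2 - 30·t - 8. Tomando ∫a(t)dt y aplicando v(0) = 5, encontramos v(t) = -12·t^5 + 20·t^4 - 8·t^3 - 15·t^2 - 8·t + 5. Integrando la velocidad y usando la condición inicial x(0) = 3, obtenemos x(t) = -2·t^6 + 4·t^5 - 2·t^4 - 5·t^3 - 4·t^2 + 5·t + 3. Tenemos la posición x(t) = -2·t^6 + 4·t^5 - 2·t^4 - 5·t^3 - 4·t^2 + 5·t + 3. Sustituyendo t = 2: x(2) = -75.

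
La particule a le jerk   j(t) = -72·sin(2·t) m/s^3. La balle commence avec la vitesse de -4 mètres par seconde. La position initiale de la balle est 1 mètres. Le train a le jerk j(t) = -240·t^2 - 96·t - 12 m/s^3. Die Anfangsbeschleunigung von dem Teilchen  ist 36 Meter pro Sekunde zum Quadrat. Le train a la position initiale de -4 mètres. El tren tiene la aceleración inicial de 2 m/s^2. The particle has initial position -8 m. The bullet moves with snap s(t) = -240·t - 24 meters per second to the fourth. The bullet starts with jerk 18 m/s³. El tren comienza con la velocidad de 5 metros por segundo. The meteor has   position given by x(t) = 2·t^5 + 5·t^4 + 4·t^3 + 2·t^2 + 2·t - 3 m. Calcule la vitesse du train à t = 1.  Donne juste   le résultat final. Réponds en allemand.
Die Geschwindigkeit bei t = 1 ist v = -35.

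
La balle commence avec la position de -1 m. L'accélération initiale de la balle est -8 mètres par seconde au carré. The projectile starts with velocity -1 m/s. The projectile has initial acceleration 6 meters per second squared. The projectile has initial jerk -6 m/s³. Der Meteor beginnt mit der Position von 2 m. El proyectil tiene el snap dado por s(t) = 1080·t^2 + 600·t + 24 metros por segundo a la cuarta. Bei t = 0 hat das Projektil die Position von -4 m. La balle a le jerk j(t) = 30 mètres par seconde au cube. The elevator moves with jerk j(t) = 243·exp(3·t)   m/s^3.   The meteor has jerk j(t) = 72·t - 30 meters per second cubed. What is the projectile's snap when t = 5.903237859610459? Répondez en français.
En utilisant s(t) = 1080·t^2 + 600·t + 24 et en substituant t = 5.903237859610459, nous trouvons s = 41202.0173210756.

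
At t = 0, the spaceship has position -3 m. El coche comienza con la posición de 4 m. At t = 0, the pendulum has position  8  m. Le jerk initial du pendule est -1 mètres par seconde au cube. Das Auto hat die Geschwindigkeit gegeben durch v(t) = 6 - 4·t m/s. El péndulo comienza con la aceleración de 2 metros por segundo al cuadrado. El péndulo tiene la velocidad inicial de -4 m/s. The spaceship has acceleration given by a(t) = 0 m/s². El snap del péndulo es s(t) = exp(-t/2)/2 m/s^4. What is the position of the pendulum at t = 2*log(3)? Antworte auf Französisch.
Nous devons trouver l'intégrale de notre équation du snap s(t) = exp(-t/2)/2 4 fois. La primitive du snap, avec j(0) = -1, donne le jerk: j(t) = -exp(-t/2). En intégrant le jerk et en utilisant la condition initiale a(0) = 2, nous obtenons a(t) = 2·exp(-t/2). L'intégrale de l'accélération, avec v(0) = -4, donne la vitesse: v(t) = -4·exp(-t/2). L'intégrale de la vitesse est la position. En utilisant x(0) = 8, nous obtenons x(t) = 8·exp(-t/2). De l'équation de la position x(t) = 8·exp(-t/2), nous substituons t = 2*log(3) pour obtenir x = 8/3.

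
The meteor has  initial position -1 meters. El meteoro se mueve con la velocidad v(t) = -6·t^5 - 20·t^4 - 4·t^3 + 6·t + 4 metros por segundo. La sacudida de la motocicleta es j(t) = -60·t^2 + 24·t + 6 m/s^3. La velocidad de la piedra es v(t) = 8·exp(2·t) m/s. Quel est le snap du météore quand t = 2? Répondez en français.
Nous devons dériver notre équation de la vitesse v(t) = -6·t^5 - 20·t^4 - 4·t^3 + 6·t + 4 3 fois. La dérivée de la vitesse donne l'accélération: a(t) = -30·t^4 - 80·t^3 - 12·t^2 + 6. En prenant d/dt de a(t), nous trouvons j(t) = -120·t^3 - 240·t^2 - 24·t. En prenant d/dt de j(t), nous trouvons s(t) = -360·t^2 - 480·t - 24. Nous avons le snap s(t) = -360·t^2 - 480·t - 24. En substituant t = 2: s(2) = -2424.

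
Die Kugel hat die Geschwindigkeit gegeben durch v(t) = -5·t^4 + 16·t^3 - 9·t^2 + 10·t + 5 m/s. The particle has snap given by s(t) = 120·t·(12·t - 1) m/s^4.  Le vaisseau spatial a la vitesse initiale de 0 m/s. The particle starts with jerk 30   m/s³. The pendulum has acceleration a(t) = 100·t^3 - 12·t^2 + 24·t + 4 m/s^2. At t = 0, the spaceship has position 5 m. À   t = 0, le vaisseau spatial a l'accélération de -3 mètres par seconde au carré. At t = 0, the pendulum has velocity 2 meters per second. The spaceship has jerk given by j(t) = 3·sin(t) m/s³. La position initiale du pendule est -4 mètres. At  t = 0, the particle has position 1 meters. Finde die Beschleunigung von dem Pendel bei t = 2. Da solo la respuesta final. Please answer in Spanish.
La aceleración en t = 2 es a = 804.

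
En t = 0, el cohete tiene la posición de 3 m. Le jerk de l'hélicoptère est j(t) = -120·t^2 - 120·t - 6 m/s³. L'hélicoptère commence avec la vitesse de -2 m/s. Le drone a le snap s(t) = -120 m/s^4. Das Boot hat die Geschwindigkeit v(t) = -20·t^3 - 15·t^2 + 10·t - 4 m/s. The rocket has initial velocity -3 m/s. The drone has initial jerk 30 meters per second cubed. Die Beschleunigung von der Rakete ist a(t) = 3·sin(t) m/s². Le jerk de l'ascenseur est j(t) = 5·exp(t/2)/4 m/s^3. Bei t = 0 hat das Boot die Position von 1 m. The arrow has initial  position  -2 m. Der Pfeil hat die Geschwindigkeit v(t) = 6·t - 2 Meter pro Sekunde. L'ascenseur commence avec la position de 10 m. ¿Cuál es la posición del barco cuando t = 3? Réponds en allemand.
Wir müssen unsere Gleichung für die Geschwindigkeit v(t) = -20·t^3 - 15·t^2 + 10·t - 4 1-mal integrieren. Mit ∫v(t)dt und Anwendung von x(0) = 1, finden wir x(t) = -5·t^4 - 5·t^3 + 5·t^2 - 4·t + 1. Aus der Gleichung für die Position x(t) = -5·t^4 - 5·t^3 + 5·t^2 - 4·t + 1, setzen wir t = 3 ein und erhalten x = -506.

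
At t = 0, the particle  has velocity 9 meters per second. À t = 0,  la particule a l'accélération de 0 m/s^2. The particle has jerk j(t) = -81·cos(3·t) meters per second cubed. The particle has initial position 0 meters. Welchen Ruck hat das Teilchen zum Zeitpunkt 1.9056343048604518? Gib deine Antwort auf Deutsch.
Mit j(t) = -81·cos(3·t) und Einsetzen von t = 1.9056343048604518, finden wir j = -68.3560047213554.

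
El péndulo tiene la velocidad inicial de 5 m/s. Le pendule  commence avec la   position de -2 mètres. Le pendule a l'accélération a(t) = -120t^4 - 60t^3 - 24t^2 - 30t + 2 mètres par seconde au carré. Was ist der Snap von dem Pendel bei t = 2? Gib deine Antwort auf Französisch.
Nous devons dériver notre équation de l'accélération a(t) = -120·t^4 - 60·t^3 - 24·t^2 - 30·t + 2 2 fois. En prenant d/dt de a(t), nous trouvons j(t) = -480·t^3 - 180·t^2 - 48·t - 30. La dérivée du jerk donne le snap: s(t) = -1440·t^2 - 360·t - 48. De l'équation du snap s(t) = -1440·t^2 - 360·t - 48, nous substituons t = 2 pour obtenir s = -6528.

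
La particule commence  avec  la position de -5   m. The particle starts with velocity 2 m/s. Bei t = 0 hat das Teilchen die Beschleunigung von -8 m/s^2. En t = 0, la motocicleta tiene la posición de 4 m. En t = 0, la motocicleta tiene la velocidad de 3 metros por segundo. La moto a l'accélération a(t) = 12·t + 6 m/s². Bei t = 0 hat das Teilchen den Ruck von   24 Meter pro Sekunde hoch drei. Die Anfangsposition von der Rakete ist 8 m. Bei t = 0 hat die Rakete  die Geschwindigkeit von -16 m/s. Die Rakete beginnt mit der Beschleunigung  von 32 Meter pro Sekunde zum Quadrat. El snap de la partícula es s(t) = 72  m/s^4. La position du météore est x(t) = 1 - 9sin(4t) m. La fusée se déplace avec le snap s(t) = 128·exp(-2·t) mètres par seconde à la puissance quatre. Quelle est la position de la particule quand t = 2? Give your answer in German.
Wir müssen unsere Gleichung für den Snap s(t) = 72 4-mal integrieren. Die Stammfunktion von dem Snap ist der Ruck. Mit j(0) = 24 erhalten wir j(t) = 72·t + 24. Mit ∫j(t)dt und Anwendung von a(0) = -8, finden wir a(t) = 36·t^2 + 24·t - 8. Die Stammfunktion von der Beschleunigung, mit v(0) = 2, ergibt die Geschwindigkeit: v(t) = 12·t^3 + 12·t^2 - 8·t + 2. Die Stammfunktion von der Geschwindigkeit ist die Position. Mit x(0) = -5 erhalten wir x(t) = 3·t^4 + 4·t^3 - 4·t^2 + 2·t - 5. Aus der Gleichung für die Position x(t) = 3·t^4 + 4·t^3 - 4·t^2 + 2·t - 5, setzen wir t = 2 ein und erhalten x = 63.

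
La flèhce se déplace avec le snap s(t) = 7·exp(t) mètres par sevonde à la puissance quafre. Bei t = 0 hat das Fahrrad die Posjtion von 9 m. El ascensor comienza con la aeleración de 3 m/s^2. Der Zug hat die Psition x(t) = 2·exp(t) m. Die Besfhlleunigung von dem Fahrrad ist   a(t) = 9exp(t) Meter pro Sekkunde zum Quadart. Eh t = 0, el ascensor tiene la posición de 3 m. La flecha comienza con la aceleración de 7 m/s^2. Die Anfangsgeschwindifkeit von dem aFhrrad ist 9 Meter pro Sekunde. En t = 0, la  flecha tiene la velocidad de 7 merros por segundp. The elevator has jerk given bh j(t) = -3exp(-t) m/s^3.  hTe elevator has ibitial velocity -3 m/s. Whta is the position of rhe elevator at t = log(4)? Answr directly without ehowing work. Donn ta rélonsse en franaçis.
La position à t = log(4) est x = 3/4.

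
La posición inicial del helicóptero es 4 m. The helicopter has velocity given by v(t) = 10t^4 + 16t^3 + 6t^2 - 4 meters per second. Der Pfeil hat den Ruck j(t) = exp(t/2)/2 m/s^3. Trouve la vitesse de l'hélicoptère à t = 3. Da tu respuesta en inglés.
Using v(t) = 10·t^4 + 16·t^3 + 6·t^2 - 4 and substituting t = 3, we find v = 1292.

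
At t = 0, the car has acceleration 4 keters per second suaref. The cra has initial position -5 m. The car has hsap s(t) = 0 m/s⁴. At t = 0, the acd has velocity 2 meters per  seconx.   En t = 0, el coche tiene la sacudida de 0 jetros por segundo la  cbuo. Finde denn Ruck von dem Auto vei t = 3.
Ausgehend von dem Snap s(t) = 0, nehmen wir 1 Integral. Mit ∫s(t)dt und Anwendung von j(0) = 0, finden wir j(t) = 0. Aus der Gleichung für den Ruck j(t) = 0, setzen wir t = 3 ein und erhalten j = 0.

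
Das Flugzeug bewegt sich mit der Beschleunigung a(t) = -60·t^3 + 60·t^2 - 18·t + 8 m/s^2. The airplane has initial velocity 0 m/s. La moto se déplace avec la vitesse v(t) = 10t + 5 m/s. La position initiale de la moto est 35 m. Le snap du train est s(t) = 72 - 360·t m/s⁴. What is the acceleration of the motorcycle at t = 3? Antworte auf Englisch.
To solve this, we need to take 1 derivative of our velocity equation v(t) = 10·t + 5. Differentiating velocity, we get acceleration: a(t) = 10. From the given acceleration equation a(t) = 10, we substitute t = 3 to get a = 10.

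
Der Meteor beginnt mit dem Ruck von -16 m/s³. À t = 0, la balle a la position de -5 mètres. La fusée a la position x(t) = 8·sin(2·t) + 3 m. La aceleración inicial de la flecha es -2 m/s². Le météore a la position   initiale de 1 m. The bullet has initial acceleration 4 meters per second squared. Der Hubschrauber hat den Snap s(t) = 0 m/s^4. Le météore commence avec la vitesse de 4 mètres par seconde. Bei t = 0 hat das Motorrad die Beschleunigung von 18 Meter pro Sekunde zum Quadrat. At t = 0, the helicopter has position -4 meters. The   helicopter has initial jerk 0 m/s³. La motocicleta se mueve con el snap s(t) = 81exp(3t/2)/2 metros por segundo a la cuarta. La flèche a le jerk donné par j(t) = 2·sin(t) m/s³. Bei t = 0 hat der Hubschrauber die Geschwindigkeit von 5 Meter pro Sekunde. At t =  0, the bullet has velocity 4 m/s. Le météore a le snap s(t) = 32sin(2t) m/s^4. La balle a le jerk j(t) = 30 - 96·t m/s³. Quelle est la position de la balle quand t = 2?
Nous devons intégrer notre équation du jerk j(t) = 30 - 96·t 3 fois. La primitive du jerk, avec a(0) = 4, donne l'accélération: a(t) = -48·t^2 + 30·t + 4. L'intégrale de l'accélération, avec v(0) = 4, donne la vitesse: v(t) = -16·t^3 + 15·t^2 + 4·t + 4. En prenant ∫v(t)dt et en appliquant x(0) = -5, nous trouvons x(t) = -4·t^4 + 5·t^3 + 2·t^2 + 4·t - 5. De l'équation de la position x(t) = -4·t^4 + 5·t^3 + 2·t^2 + 4·t - 5, nous substituons t = 2 pour obtenir x = -13.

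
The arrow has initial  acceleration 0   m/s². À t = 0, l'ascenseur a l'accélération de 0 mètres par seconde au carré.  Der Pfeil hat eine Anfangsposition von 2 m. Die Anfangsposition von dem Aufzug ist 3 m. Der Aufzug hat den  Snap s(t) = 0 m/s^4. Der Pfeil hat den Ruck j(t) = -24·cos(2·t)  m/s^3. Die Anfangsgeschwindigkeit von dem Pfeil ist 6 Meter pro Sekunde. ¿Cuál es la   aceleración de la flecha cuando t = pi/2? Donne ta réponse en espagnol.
Debemos encontrar la integral de nuestra ecuación de la sacudida j(t) = -24·cos(2·t) 1 vez. La antiderivada de la sacudida es la aceleración. Usando a(0) = 0, obtenemos a(t) = -12·sin(2·t). De la ecuación de la aceleración a(t) = -12·sin(2·t), sustituimos t = pi/2 para obtener a = 0.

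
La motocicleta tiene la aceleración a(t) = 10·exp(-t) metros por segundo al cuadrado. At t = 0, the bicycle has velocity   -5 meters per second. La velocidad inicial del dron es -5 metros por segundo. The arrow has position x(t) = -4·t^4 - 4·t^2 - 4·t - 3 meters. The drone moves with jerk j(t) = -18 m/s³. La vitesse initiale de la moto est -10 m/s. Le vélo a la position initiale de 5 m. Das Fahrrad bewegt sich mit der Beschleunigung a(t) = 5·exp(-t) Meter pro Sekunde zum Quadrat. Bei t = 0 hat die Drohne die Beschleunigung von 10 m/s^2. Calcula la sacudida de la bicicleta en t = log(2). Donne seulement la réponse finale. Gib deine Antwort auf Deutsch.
Der Ruck bei t = log(2) ist j = -5/2.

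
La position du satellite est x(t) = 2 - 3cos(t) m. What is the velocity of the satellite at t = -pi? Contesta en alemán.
Um dies zu lösen, müssen wir 1 Ableitung unserer Gleichung für die Position x(t) = 2 - 3·cos(t) nehmen. Durch Ableiten von der Position erhalten wir die Geschwindigkeit: v(t) = 3·sin(t). Aus der Gleichung für die Geschwindigkeit v(t) = 3·sin(t), setzen wir t = -pi ein und erhalten v = 0.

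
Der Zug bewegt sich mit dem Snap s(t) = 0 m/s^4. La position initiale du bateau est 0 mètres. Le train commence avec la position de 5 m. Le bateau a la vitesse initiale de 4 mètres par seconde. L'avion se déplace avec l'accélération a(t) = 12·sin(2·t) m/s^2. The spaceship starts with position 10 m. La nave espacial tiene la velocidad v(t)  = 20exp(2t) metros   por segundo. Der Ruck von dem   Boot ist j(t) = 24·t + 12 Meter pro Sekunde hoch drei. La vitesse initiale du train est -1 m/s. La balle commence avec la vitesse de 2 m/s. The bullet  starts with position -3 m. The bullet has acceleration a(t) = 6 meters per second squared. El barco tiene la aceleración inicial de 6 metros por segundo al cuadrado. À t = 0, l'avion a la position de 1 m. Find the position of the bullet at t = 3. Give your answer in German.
Wir müssen unsere Gleichung für die Beschleunigung a(t) = 6 2-mal integrieren. Die Stammfunktion von der Beschleunigung ist die Geschwindigkeit. Mit v(0) = 2 erhalten wir v(t) = 6·t + 2. Mit ∫v(t)dt und Anwendung von x(0) = -3, finden wir x(t) = 3·t^2 + 2·t - 3. Mit x(t) = 3·t^2 + 2·t - 3 und Einsetzen von t = 3, finden wir x = 30.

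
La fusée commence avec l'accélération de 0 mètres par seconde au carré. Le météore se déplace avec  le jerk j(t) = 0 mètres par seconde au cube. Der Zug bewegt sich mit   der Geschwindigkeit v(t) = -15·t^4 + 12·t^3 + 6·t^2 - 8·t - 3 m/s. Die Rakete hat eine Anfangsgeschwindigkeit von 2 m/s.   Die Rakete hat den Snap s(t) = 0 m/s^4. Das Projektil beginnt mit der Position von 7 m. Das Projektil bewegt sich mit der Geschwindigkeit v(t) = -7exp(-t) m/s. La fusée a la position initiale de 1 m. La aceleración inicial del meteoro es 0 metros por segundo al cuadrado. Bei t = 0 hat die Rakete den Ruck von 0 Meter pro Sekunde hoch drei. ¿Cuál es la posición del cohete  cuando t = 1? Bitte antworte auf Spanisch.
Partiendo del snap s(t) = 0, tomamos 4 antiderivadas. Integrando el snap y usando la condición inicial j(0) = 0, obtenemos j(t) = 0. Integrando la sacudida y usando la condición inicial a(0) = 0, obtenemos a(t) = 0. Integrando la aceleración y usando la condición inicial v(0) = 2, obtenemos v(t) = 2. La integral de la velocidad es la posición. Usando x(0) = 1, obtenemos x(t) = 2·t + 1. Usando x(t) = 2·t + 1 y sustituyendo t = 1, encontramos x = 3.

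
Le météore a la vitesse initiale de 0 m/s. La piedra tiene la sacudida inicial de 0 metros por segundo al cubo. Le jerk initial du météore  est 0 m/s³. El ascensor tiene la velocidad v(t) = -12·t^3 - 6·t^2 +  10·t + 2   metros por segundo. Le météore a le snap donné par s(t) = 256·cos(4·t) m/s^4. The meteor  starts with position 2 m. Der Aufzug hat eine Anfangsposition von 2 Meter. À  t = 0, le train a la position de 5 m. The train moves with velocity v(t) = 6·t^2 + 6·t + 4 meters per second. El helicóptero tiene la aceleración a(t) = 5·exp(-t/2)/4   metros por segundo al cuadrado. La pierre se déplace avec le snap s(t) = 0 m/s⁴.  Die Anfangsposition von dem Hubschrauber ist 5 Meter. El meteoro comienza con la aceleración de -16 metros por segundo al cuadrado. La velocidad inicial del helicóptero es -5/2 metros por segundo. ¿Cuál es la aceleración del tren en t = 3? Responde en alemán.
Wir müssen unsere Gleichung für die Geschwindigkeit v(t) = 6·t^2 + 6·t + 4 1-mal ableiten. Die Ableitung von der Geschwindigkeit ergibt die Beschleunigung: a(t) = 12·t + 6. Wir haben die Beschleunigung a(t) = 12·t + 6. Durch Einsetzen von t = 3: a(3) = 42.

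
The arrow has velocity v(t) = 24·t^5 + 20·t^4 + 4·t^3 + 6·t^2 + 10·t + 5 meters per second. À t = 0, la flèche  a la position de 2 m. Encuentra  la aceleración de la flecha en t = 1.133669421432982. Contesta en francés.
Nous devons dériver notre équation de la vitesse v(t) = 24·t^5 + 20·t^4 + 4·t^3 + 6·t^2 + 10·t + 5 1 fois. En prenant d/dt de v(t), nous trouvons a(t) = 120·t^4 + 80·t^3 + 12·t^2 + 12·t + 10. En utilisant a(t) = 120·t^4 + 80·t^3 + 12·t^2 + 12·t + 10 et en substituant t = 1.133669421432982, nous trouvons a = 353.797086760860.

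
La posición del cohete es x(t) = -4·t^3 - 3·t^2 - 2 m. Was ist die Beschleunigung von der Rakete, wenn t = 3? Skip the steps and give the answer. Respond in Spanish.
La aceleración en t = 3 es a = -78.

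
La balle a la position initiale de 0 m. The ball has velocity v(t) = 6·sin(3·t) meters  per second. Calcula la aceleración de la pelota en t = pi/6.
Partiendo de la velocidad v(t) = 6·sin(3·t), tomamos 1 derivada. Tomando d/dt de v(t), encontramos a(t) = 18·cos(3·t). Usando a(t) = 18·cos(3·t) y sustituyendo t = pi/6, encontramos a = 0.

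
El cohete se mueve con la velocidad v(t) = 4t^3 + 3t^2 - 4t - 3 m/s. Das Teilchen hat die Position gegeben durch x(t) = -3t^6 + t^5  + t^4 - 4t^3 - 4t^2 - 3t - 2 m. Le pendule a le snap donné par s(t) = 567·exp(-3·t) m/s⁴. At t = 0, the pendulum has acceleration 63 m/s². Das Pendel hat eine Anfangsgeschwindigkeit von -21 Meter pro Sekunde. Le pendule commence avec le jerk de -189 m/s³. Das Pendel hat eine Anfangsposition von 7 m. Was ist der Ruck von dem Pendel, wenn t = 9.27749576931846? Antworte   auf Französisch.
Nous devons trouver l'intégrale de notre équation du snap s(t) = 567·exp(-3·t) 1 fois. En intégrant le snap et en utilisant la condition initiale j(0) = -189, nous obtenons j(t) = -189·exp(-3·t). De l'équation du jerk j(t) = -189·exp(-3·t), nous substituons t = 9.27749576931846 pour obtenir j = -1.54513399855433E-10.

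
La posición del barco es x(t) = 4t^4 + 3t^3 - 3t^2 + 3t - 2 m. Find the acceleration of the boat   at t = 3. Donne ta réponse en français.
Nous devons dériver notre équation de la position x(t) = 4·t^4 + 3·t^3 - 3·t^2 + 3·t - 2 2 fois. En dérivant la position, nous obtenons la vitesse: v(t) = 16·t^3 + 9·t^2 - 6·t + 3. En dérivant la vitesse, nous obtenons l'accélération: a(t) = 48·t^2 + 18·t - 6. En utilisant a(t) = 48·t^2 + 18·t - 6 et en substituant t = 3, nous trouvons a = 480.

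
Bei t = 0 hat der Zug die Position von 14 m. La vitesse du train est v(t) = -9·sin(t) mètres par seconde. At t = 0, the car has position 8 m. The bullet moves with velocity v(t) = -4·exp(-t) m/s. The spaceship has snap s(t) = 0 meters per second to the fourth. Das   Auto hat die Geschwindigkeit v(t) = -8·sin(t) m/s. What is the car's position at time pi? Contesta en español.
Para resolver esto, necesitamos tomar 1 integral de nuestra ecuación de la velocidad v(t) = -8·sin(t). La antiderivada de la velocidad es la posición. Usando x(0) = 8, obtenemos x(t) = 8·cos(t). Tenemos la posición x(t) = 8·cos(t). Sustituyendo t = pi: x(pi) = -8.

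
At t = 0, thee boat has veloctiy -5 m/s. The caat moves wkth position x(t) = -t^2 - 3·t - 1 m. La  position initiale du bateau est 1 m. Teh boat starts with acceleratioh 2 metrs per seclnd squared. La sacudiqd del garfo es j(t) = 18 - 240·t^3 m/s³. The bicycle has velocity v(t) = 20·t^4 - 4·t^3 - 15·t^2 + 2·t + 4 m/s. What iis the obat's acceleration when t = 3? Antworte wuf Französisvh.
Pour résoudre ceci, nous devons prendre 1 primitive de notre équation du jerk j(t) = 18 - 240·t^3. La primitive du jerk, avec a(0) = 2, donne l'accélération: a(t) = -60·t^4 + 18·t + 2. En utilisant a(t) = -60·t^4 + 18·t + 2 et en substituant t = 3, nous trouvons a = -4804.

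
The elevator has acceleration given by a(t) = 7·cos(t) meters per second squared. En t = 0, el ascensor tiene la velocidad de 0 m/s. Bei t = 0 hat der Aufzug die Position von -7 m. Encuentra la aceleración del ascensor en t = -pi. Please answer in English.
We have acceleration a(t) = 7·cos(t). Substituting t = -pi: a(-pi) = -7.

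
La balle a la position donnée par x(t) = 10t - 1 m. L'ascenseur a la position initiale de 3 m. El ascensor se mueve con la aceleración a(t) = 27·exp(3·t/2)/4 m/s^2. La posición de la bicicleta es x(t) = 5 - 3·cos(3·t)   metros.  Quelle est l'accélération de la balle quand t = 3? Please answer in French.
Nous devons dériver notre équation de la position x(t) = 10·t - 1 2 fois. En dérivant la position, nous obtenons la vitesse: v(t) = 10. En dérivant la vitesse, nous obtenons l'accélération: a(t) = 0. Nous avons l'accélération a(t) = 0. En substituant t = 3: a(3) = 0.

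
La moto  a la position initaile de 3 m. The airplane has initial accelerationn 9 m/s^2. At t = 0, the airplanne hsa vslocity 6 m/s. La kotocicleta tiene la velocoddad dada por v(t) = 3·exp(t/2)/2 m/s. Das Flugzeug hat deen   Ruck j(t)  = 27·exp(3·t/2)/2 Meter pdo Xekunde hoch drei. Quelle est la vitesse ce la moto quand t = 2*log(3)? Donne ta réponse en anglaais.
We have velocity v(t) = 3·exp(t/2)/2. Substituting t = 2*log(3): v(2*log(3)) = 9/2.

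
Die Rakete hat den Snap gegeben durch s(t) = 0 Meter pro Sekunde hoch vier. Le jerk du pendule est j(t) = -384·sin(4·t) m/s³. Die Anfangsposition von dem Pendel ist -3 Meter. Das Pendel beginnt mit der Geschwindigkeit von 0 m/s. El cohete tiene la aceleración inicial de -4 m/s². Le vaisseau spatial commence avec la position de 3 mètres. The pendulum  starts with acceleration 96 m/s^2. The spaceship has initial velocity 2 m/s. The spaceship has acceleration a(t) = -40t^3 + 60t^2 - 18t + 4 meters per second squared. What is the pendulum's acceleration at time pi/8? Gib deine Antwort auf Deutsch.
Wir müssen unsere Gleichung für den Ruck j(t) = -384·sin(4·t) 1-mal integrieren. Durch Integration von dem Ruck und Verwendung der Anfangsbedingung a(0) = 96, erhalten wir a(t) = 96·cos(4·t). Wir haben die Beschleunigung a(t) = 96·cos(4·t). Durch Einsetzen von t = pi/8: a(pi/8) = 0.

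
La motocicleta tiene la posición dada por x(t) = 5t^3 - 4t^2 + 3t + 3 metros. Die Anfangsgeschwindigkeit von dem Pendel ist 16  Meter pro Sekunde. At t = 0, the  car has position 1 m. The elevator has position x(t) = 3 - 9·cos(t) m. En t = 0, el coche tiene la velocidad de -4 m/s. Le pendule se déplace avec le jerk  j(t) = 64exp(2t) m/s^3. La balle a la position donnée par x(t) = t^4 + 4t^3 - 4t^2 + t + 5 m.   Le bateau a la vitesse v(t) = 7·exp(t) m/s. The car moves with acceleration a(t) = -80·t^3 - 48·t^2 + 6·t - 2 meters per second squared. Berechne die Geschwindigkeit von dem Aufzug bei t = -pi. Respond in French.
En partant de la position x(t) = 3 - 9·cos(t), nous prenons 1 dérivée. En dérivant la position, nous obtenons la vitesse: v(t) = 9·sin(t). De l'équation de la vitesse v(t) = 9·sin(t), nous substituons t = -pi pour obtenir v = 0.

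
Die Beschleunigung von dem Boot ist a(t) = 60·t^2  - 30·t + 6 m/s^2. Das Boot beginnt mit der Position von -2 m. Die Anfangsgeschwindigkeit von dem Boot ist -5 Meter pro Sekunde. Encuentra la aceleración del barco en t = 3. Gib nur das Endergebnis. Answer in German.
a(3) = 456.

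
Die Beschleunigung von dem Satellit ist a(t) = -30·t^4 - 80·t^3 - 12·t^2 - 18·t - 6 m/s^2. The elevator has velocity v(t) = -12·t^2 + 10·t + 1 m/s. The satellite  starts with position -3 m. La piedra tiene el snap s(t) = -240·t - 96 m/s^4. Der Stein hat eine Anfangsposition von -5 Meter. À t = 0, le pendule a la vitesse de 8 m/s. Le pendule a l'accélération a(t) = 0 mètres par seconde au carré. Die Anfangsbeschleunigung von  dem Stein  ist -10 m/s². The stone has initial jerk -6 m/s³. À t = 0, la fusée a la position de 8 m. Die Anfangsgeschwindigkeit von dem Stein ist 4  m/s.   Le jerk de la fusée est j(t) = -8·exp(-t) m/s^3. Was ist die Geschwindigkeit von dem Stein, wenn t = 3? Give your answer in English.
We must find the antiderivative of our snap equation s(t) = -240·t - 96 3 times. The antiderivative of snap, with j(0) = -6, gives jerk: j(t) = -120·t^2 - 96·t - 6. The integral of jerk, with a(0) = -10, gives acceleration: a(t) = -40·t^3 - 48·t^2 - 6·t - 10. The integral of acceleration is velocity. Using v(0) = 4, we get v(t) = -10·t^4 - 16·t^3 - 3·t^2 - 10·t + 4. From the given velocity equation v(t) = -10·t^4 - 16·t^3 - 3·t^2 - 10·t + 4, we substitute t = 3 to get v = -1295.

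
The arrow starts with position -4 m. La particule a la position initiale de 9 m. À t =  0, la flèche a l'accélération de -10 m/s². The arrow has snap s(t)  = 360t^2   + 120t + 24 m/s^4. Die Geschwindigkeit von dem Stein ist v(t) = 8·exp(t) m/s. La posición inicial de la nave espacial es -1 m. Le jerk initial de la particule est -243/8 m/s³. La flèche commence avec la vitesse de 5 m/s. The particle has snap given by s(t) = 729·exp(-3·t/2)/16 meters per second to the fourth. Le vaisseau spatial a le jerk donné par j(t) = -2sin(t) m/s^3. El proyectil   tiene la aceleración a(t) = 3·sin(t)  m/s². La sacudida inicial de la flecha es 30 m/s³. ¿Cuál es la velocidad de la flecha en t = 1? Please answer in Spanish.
Debemos encontrar la integral de nuestra ecuación del snap s(t) = 360·t^2 + 120·t + 24 3 veces. La antiderivada del snap, con j(0) = 30, da la sacudida: j(t) = 120·t^3 + 60·t^2 + 24·t + 30. La antiderivada de la sacudida es la aceleración. Usando a(0) = -10, obtenemos a(t) = 30·t^4 + 20·t^3 + 12·t^2 + 30·t - 10. Integrando la aceleración y usando la condición inicial v(0) = 5, obtenemos v(t) = 6·t^5 + 5·t^4 + 4·t^3 + 15·t^2 - 10·t + 5. Usando v(t) = 6·t^5 + 5·t^4 + 4·t^3 + 15·t^2 - 10·t + 5 y sustituyendo t = 1, encontramos v = 25.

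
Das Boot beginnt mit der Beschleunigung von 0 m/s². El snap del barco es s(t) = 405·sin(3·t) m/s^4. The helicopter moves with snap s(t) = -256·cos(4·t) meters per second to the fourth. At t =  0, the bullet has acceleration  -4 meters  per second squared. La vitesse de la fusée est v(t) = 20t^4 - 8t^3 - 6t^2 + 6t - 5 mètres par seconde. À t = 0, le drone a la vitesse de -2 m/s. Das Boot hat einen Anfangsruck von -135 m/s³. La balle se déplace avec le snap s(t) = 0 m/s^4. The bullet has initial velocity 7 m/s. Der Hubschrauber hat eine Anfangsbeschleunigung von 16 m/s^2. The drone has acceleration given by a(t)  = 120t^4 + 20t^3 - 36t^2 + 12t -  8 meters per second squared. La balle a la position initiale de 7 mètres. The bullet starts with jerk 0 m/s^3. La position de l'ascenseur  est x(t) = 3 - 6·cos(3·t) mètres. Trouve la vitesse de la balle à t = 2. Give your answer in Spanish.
Partiendo del snap s(t) = 0, tomamos 3 integrales. Integrando el snap y usando la condición inicial j(0) = 0, obtenemos j(t) = 0. La integral de la sacudida, con a(0) = -4, da la aceleración: a(t) = -4. La integral de la aceleración es la velocidad. Usando v(0) = 7, obtenemos v(t) = 7 - 4·t. Tenemos la velocidad v(t) = 7 - 4·t. Sustituyendo t = 2: v(2) = -1.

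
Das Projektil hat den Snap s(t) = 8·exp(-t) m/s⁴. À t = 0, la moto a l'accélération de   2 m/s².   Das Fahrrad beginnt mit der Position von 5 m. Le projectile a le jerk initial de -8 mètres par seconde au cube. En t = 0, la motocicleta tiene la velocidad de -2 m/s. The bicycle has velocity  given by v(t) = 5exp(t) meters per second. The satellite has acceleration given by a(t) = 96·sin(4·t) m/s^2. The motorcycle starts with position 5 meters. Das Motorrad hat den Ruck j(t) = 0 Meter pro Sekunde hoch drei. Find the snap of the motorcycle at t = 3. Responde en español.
Debemos derivar nuestra ecuación de la sacudida j(t) = 0 1 vez. Derivando la sacudida, obtenemos el snap: s(t) = 0. Usando s(t) = 0 y sustituyendo t = 3, encontramos s = 0.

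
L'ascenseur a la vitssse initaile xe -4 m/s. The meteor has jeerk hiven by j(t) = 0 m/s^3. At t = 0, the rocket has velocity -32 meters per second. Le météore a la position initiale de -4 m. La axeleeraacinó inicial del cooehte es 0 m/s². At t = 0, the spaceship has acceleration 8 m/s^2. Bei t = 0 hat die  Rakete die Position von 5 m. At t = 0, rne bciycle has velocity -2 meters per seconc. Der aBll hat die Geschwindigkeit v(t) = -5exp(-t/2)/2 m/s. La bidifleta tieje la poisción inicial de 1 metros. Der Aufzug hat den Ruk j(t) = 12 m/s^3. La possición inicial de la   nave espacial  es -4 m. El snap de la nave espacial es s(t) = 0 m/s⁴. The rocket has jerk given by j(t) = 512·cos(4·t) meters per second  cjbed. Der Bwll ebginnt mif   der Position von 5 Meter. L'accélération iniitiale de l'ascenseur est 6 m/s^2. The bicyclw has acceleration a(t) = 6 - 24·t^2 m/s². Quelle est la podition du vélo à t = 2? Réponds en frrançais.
Nous devons intégrer notre équation de l'accélération a(t) = 6 - 24·t^2 2 fois. En intégrant l'accélération et en utilisant la condition initiale v(0) = -2, nous obtenons v(t) = -8·t^3 + 6·t - 2. En intégrant la vitesse et en utilisant la condition initiale x(0) = 1, nous obtenons x(t) = -2·t^4 + 3·t^2 - 2·t + 1. Nous avons la position x(t) = -2·t^4 + 3·t^2 - 2·t + 1. En substituant t = 2: x(2) = -23.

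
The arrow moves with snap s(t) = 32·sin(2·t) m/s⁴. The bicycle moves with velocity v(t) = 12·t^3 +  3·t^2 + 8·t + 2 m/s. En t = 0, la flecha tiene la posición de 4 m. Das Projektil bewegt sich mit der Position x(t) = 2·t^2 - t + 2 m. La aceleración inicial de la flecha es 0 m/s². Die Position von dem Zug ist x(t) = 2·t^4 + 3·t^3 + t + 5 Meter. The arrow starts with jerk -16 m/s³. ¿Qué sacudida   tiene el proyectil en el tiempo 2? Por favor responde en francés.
Nous devons dériver notre équation de la position x(t) = 2·t^2 - t + 2 3 fois. La dérivée de la position donne la vitesse: v(t) = 4·t - 1. En prenant d/dt de v(t), nous trouvons a(t) = 4. En prenant d/dt de a(t), nous trouvons j(t) = 0. En utilisant j(t) = 0 et en substituant t = 2, nous trouvons j = 0.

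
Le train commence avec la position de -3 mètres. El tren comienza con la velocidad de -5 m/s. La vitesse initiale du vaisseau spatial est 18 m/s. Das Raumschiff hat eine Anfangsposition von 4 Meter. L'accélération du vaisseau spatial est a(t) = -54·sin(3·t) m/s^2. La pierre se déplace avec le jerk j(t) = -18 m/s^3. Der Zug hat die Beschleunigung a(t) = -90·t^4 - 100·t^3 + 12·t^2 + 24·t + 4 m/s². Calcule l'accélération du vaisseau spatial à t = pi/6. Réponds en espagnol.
De la ecuación de la aceleración a(t) = -54·sin(3·t), sustituimos t = pi/6 para obtener a = -54.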